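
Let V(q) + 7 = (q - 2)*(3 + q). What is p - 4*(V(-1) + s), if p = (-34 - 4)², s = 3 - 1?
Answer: 1488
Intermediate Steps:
V(q) = -7 + (-2 + q)*(3 + q) (V(q) = -7 + (q - 2)*(3 + q) = -7 + (-2 + q)*(3 + q))
s = 2
p = 1444 (p = (-38)² = 1444)
p - 4*(V(-1) + s) = 1444 - 4*((-13 - 1 + (-1)²) + 2) = 1444 - 4*((-13 - 1 + 1) + 2) = 1444 - 4*(-13 + 2) = 1444 - 4*(-11) = 1444 - 1*(-44) = 1444 + 44 = 1488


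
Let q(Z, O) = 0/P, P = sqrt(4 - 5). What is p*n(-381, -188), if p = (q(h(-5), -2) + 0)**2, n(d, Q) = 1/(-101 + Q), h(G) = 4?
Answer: 0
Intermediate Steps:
P = I (P = sqrt(-1) = I ≈ 1.0*I)
q(Z, O) = 0 (q(Z, O) = 0/I = 0*(-I) = 0)
p = 0 (p = (0 + 0)**2 = 0**2 = 0)
p*n(-381, -188) = 0/(-101 - 188) = 0/(-289) = 0*(-1/289) = 0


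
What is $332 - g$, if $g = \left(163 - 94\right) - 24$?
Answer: $287$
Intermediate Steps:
$g = 45$ ($g = \left(163 - 94\right) - 24 = 69 - 24 = 45$)
$332 - g = 332 - 45 = 287$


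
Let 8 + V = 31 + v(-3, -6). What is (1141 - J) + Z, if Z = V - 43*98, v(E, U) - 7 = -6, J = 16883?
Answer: -19932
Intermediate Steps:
v(E, U) = 1 (v(E, U) = 7 - 6 = 1)
V = 24 (V = -8 + (31 + 1) = -8 + 32 = 24)
Z = -4190 (Z = 24 - 43*98 = 24 - 4214 = -4190)
(1141 - J) + Z = (1141 - 1*16883) - 4190 = (1141 - 16883) - 4190 = -15742 - 4190 = -19932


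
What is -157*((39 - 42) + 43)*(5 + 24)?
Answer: -182120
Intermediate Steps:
-157*((39 - 42) + 43)*(5 + 24) = -157*(-3 + 43)*29 = -6280*29 = -157*1160 = -182120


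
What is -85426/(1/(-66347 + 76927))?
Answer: -903807080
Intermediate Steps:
-85426/(1/(-66347 + 76927)) = -85426/(1/10580) = -85426/1/10580 = -85426*10580 = -903807080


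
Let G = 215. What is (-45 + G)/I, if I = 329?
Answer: 170/329 ≈ 0.51672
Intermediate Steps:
(-45 + G)/I = (-45 + 215)/329 = 170*(1/329) = 170/329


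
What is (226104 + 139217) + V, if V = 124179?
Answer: 489500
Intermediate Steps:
(226104 + 139217) + V = (226104 + 139217) + 124179 = 365321 + 124179 = 489500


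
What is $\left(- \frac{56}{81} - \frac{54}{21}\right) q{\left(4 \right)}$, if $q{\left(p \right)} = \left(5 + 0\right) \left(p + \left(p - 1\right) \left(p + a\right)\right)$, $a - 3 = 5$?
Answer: $- \frac{370000}{567} \approx -652.56$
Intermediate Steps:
$a = 8$ ($a = 3 + 5 = 8$)
$q{\left(p \right)} = 5 p + 5 \left(-1 + p\right) \left(8 + p\right)$ ($q{\left(p \right)} = \left(5 + 0\right) \left(p + \left(p - 1\right) \left(p + 8\right)\right) = 5 \left(p + \left(-1 + p\right) \left(8 + p\right)\right) = 5 p + 5 \left(-1 + p\right) \left(8 + p\right)$)
$\left(- \frac{56}{81} - \frac{54}{21}\right) q{\left(4 \right)} = \left(- \frac{56}{81} - \frac{54}{21}\right) \left(-40 + 5 \cdot 4^{2} + 40 \cdot 4\right) = \left(\left(-56\right) \frac{1}{81} - \frac{18}{7}\right) \left(-40 + 5 \cdot 16 + 160\right) = \left(- \frac{56}{81} - \frac{18}{7}\right) \left(-40 + 80 + 160\right) = \left(- \frac{1850}{567}\right) 200 = - \frac{370000}{567}$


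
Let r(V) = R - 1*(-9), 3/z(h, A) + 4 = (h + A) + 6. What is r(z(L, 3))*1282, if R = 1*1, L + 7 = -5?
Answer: 12820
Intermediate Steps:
L = -12 (L = -7 - 5 = -12)
R = 1
z(h, A) = 3/(2 + A + h) (z(h, A) = 3/(-4 + ((h + A) + 6)) = 3/(-4 + ((A + h) + 6)) = 3/(-4 + (6 + A + h)) = 3/(2 + A + h))
r(V) = 10 (r(V) = 1 - 1*(-9) = 1 + 9 = 10)
r(z(L, 3))*1282 = 10*1282 = 12820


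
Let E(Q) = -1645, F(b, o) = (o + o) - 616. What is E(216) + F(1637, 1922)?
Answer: 1583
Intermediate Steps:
F(b, o) = -616 + 2*o (F(b, o) = 2*o - 616 = -616 + 2*o)
E(216) + F(1637, 1922) = -1645 + (-616 + 2*1922) = -1645 + (-616 + 3844) = -1645 + 3228 = 1583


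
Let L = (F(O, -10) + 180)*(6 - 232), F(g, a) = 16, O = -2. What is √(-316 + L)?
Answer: 2*I*√11153 ≈ 211.22*I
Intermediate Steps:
L = -44296 (L = (16 + 180)*(6 - 232) = 196*(-226) = -44296)
√(-316 + L) = √(-316 - 44296) = √(-44612) = 2*I*√11153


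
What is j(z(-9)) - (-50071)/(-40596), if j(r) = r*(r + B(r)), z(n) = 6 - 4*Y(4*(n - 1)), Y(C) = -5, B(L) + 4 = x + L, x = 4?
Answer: 54835721/40596 ≈ 1350.8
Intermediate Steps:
B(L) = L (B(L) = -4 + (4 + L) = L)
z(n) = 26 (z(n) = 6 - 4*(-5) = 6 + 20 = 26)
j(r) = 2*r**2 (j(r) = r*(r + r) = r*(2*r) = 2*r**2)
j(z(-9)) - (-50071)/(-40596) = 2*26**2 - (-50071)/(-40596) = 2*676 - (-50071)*(-1)/40596 = 1352 - 1*50071/40596 = 1352 - 50071/40596 = 54835721/40596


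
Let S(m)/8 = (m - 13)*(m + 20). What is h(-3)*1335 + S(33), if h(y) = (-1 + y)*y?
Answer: 24500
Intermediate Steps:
h(y) = y*(-1 + y)
S(m) = 8*(-13 + m)*(20 + m) (S(m) = 8*((m - 13)*(m + 20)) = 8*((-13 + m)*(20 + m)) = 8*(-13 + m)*(20 + m))
h(-3)*1335 + S(33) = -3*(-1 - 3)*1335 + (-2080 + 8*33² + 56*33) = -3*(-4)*1335 + (-2080 + 8*1089 + 1848) = 12*1335 + (-2080 + 8712 + 1848) = 16020 + 8480 = 24500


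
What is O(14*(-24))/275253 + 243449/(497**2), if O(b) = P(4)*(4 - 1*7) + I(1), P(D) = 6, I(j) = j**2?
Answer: 67005868444/67989968277 ≈ 0.98553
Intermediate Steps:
O(b) = -17 (O(b) = 6*(4 - 1*7) + 1**2 = 6*(4 - 7) + 1 = 6*(-3) + 1 = -18 + 1 = -17)
O(14*(-24))/275253 + 243449/(497**2) = -17/275253 + 243449/(497**2) = -17*1/275253 + 243449/247009 = -17/275253 + 243449*(1/247009) = -17/275253 + 243449/247009 = 67005868444/67989968277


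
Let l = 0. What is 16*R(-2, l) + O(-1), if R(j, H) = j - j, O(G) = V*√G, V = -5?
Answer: -5*I ≈ -5.0*I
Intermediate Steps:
O(G) = -5*√G
R(j, H) = 0
16*R(-2, l) + O(-1) = 16*0 - 5*I = 0 - 5*I = -5*I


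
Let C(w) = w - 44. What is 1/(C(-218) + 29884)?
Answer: 1/29622 ≈ 3.3759e-5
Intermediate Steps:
C(w) = -44 + w
1/(C(-218) + 29884) = 1/((-44 - 218) + 29884) = 1/(-262 + 29884) = 1/29622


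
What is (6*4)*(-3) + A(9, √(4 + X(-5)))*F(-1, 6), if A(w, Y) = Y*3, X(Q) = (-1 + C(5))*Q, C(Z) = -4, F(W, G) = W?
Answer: -72 - 3*√29 ≈ -88.156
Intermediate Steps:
X(Q) = -5*Q (X(Q) = (-1 - 4)*Q = -5*Q)
A(w, Y) = 3*Y
(6*4)*(-3) + A(9, √(4 + X(-5)))*F(-1, 6) = (6*4)*(-3) + (3*√(4 - 5*(-5)))*(-1) = 24*(-3) + (3*√(4 + 25))*(-1) = -72 + (3*√29)*(-1) = -72 - 3*√29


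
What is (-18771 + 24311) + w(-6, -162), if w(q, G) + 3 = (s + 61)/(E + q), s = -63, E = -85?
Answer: 503869/91 ≈ 5537.0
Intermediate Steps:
w(q, G) = -3 - 2/(-85 + q) (w(q, G) = -3 + (-63 + 61)/(-85 + q) = -3 - 2/(-85 + q))
(-18771 + 24311) + w(-6, -162) = (-18771 + 24311) + (253 - 3*(-6))/(-85 - 6) = 5540 + (253 + 18)/(-91) = 5540 - 1/91*271 = 5540 - 271/91 = 503869/91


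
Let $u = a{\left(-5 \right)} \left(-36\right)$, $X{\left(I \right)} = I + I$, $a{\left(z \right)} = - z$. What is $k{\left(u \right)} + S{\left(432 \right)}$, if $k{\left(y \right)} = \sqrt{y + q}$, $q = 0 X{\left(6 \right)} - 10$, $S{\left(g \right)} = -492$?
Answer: $-492 + i \sqrt{190} \approx -492.0 + 13.784 i$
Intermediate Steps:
$X{\left(I \right)} = 2 I$
$u = -180$ ($u = \left(-1\right) \left(-5\right) \left(-36\right) = 5 \left(-36\right) = -180$)
$q = -10$ ($q = 0 \cdot 2 \cdot 6 - 10 = 0 \cdot 12 - 10 = 0 - 10 = -10$)
$k{\left(y \right)} = \sqrt{-10 + y}$ ($k{\left(y \right)} = \sqrt{y - 10} = \sqrt{-10 + y}$)
$k{\left(u \right)} + S{\left(432 \right)} = \sqrt{-10 - 180} - 492 = \sqrt{-190} - 492 = i \sqrt{190} - 492 = -492 + i \sqrt{190}$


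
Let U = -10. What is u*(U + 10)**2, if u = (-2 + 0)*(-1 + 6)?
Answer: 0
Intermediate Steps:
u = -10 (u = -2*5 = -10)
u*(U + 10)**2 = -10*(-10 + 10)**2 = -10*0**2 = -10*0 = 0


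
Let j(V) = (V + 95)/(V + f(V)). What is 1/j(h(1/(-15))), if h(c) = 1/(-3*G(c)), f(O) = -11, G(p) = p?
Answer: -3/50 ≈ -0.060000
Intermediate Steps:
h(c) = -1/(3*c) (h(c) = 1/(-3*c) = -1/(3*c))
j(V) = (95 + V)/(-11 + V) (j(V) = (V + 95)/(V - 11) = (95 + V)/(-11 + V))
1/j(h(1/(-15))) = 1/((95 - 1/(3*(1/(-15))))/(-11 - 1/(3*(1/(-15))))) = 1/((95 - 1/(3*(-1/15)))/(-11 - 1/(3*(-1/15)))) = 1/((95 - ⅓*(-15))/(-11 - ⅓*(-15))) = 1/((95 + 5)/(-11 + 5)) = 1/(100/(-6)) = 1/(-⅙*100) = 1/(-50/3) = -3/50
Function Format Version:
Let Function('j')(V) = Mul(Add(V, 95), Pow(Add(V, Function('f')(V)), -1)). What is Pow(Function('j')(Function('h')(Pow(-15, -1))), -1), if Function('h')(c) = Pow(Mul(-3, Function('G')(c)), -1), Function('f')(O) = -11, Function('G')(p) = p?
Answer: Rational(-3, 50) ≈ -0.060000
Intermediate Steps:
Function('h')(c) = Mul(Rational(-1, 3), Pow(c, -1)) (Function('h')(c) = Pow(Mul(-3, c), -1) = Mul(Rational(-1, 3), Pow(c, -1)))
Function('j')(V) = Mul(Pow(Add(-11, V), -1), Add(95, V)) (Function('j')(V) = Mul(Add(V, 95), Pow(Add(V, -11), -1)) = Mul(Add(95, V), Pow(Add(-11, V), -1)) = Mul(Pow(Add(-11, V), -1), Add(95, V)))
Pow(Function('j')(Function('h')(Pow(-15, -1))), -1) = Pow(Mul(Pow(Add(-11, Mul(Rational(-1, 3), Pow(Pow(-15, -1), -1))), -1), Add(95, Mul(Rational(-1, 3), Pow(Pow(-15, -1), -1)))), -1) = Pow(Mul(Pow(Add(-11, Mul(Rational(-1, 3), Pow(Rational(-1, 15), -1))), -1), Add(95, Mul(Rational(-1, 3), Pow(Rational(-1, 15), -1)))), -1) = Pow(Mul(Pow(Add(-11, Mul(Rational(-1, 3), -15)), -1), Add(95, Mul(Rational(-1, 3), -15))), -1) = Pow(Mul(Pow(Add(-11, 5), -1), Add(95, 5)), -1) = Pow(Mul(Pow(-6, -1), 100), -1) = Pow(Mul(Rational(-1, 6), 100), -1) = Pow(Rational(-50, 3), -1) = Rational(-3, 50)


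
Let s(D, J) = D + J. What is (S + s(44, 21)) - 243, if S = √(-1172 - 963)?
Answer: -178 + I*√2135 ≈ -178.0 + 46.206*I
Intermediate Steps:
S = I*√2135 (S = √(-2135) = I*√2135 ≈ 46.206*I)
(S + s(44, 21)) - 243 = (I*√2135 + (44 + 21)) - 243 = (I*√2135 + 65) - 243 = (65 + I*√2135) - 243 = -178 + I*√2135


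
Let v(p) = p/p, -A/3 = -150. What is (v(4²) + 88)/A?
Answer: 89/450 ≈ 0.19778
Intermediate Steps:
A = 450 (A = -3*(-150) = 450)
v(p) = 1
(v(4²) + 88)/A = (1 + 88)/450 = (1/450)*89 = 89/450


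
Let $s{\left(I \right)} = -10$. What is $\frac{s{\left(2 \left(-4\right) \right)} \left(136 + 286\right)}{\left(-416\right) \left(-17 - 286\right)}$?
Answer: $- \frac{1055}{31512} \approx -0.033479$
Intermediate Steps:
$\frac{s{\left(2 \left(-4\right) \right)} \left(136 + 286\right)}{\left(-416\right) \left(-17 - 286\right)} = \frac{\left(-10\right) \left(136 + 286\right)}{\left(-416\right) \left(-17 - 286\right)} = \frac{\left(-10\right) 422}{\left(-416\right) \left(-303\right)} = - \frac{4220}{126048} = \left(-4220\right) \frac{1}{126048} = - \frac{1055}{31512}$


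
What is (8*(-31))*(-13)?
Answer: 3224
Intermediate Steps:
(8*(-31))*(-13) = -248*(-13) = 3224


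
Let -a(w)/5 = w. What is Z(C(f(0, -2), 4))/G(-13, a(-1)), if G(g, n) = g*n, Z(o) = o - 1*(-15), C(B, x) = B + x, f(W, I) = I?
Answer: -17/65 ≈ -0.26154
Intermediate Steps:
Z(o) = 15 + o (Z(o) = o + 15 = 15 + o)
a(w) = -5*w
Z(C(f(0, -2), 4))/G(-13, a(-1)) = (15 + (-2 + 4))/((-(-65)*(-1))) = (15 + 2)/((-13*5)) = 17/(-65) = 17*(-1/65) = -17/65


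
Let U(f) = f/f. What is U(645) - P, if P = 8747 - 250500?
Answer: 241754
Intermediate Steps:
U(f) = 1
P = -241753
U(645) - P = 1 - 1*(-241753) = 1 + 241753 = 241754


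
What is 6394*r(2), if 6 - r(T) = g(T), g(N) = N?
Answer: 25576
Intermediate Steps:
r(T) = 6 - T
6394*r(2) = 6394*(6 - 1*2) = 6394*(6 - 2) = 6394*4 = 25576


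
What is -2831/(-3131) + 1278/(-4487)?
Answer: 8701279/14048797 ≈ 0.61936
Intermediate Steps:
-2831/(-3131) + 1278/(-4487) = -2831*(-1/3131) + 1278*(-1/4487) = 2831/3131 - 1278/4487 = 8701279/14048797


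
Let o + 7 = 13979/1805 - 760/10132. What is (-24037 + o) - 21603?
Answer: -208665985198/4572065 ≈ -45639.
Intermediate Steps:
o = 3061402/4572065 (o = -7 + (13979/1805 - 760/10132) = -7 + (13979*(1/1805) - 760*1/10132) = -7 + (13979/1805 - 190/2533) = -7 + 35065857/4572065 = 3061402/4572065 ≈ 0.66959)
(-24037 + o) - 21603 = (-24037 + 3061402/4572065) - 21603 = -109895665003/4572065 - 21603 = -208665985198/4572065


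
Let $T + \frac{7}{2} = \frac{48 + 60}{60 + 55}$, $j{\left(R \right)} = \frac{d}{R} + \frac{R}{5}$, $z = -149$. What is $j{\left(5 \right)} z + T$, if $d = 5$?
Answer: $- \frac{69129}{230} \approx -300.56$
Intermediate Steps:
$j{\left(R \right)} = \frac{5}{R} + \frac{R}{5}$
$T = - \frac{589}{230}$ ($T = - \frac{7}{2} + \frac{48 + 60}{60 + 55} = - \frac{7}{2} + \frac{108}{115} = - \frac{589}{230} \approx -2.5609$)
$j{\left(5 \right)} z + T = \left(\frac{5}{5} + \frac{1}{5} \cdot 5\right) \left(-149\right) - \frac{589}{230} = \left(5 \cdot \frac{1}{5} + 1\right) \left(-149\right) - \frac{589}{230} = \left(1 + 1\right) \left(-149\right) - \frac{589}{230} = 2 \left(-149\right) - \frac{589}{230} = -298 - \frac{589}{230} = - \frac{69129}{230}$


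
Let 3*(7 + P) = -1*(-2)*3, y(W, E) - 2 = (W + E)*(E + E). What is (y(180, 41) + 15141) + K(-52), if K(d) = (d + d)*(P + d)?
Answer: 39193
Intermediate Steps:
y(W, E) = 2 + 2*E*(E + W) (y(W, E) = 2 + (W + E)*(E + E) = 2 + (E + W)*(2*E) = 2 + 2*E*(E + W))
P = -5 (P = -7 + (-1*(-2)*3)/3 = -7 + (2*3)/3 = -7 + (1/3)*6 = -7 + 2 = -5)
K(d) = 2*d*(-5 + d) (K(d) = (d + d)*(-5 + d) = (2*d)*(-5 + d) = 2*d*(-5 + d))
(y(180, 41) + 15141) + K(-52) = ((2 + 2*41**2 + 2*41*180) + 15141) + 2*(-52)*(-5 - 52) = ((2 + 2*1681 + 14760) + 15141) + 2*(-52)*(-57) = ((2 + 3362 + 14760) + 15141) + 5928 = (18124 + 15141) + 5928 = 33265 + 5928 = 39193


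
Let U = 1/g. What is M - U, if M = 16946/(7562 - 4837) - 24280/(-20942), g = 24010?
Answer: 1010926056237/137017746950 ≈ 7.3781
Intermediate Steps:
U = 1/24010 ≈ 4.1649e-5
M = 210523066/28533475 (M = 16946/2725 - 24280*(-1/20942) = 16946*(1/2725) + 12140/10471 = 16946/2725 + 12140/10471 = 210523066/28533475 ≈ 7.3781)
M - U = 210523066/28533475 - 1*1/24010 = 210523066/28533475 - 1/24010 = 1010926056237/137017746950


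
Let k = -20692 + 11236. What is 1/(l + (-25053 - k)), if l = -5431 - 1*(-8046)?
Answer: -1/12982 ≈ -7.7030e-5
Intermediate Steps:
k = -9456
l = 2615 (l = -5431 + 8046 = 2615)
1/(l + (-25053 - k)) = 1/(2615 + (-25053 - 1*(-9456))) = 1/(2615 + (-25053 + 9456)) = 1/(2615 - 15597) = 1/(-12982) = -1/12982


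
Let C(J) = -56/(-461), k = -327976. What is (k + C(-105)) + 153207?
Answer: -80568453/461 ≈ -1.7477e+5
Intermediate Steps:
C(J) = 56/461 (C(J) = -56*(-1/461) = 56/461)
(k + C(-105)) + 153207 = (-327976 + 56/461) + 153207 = -151196880/461 + 153207 = -80568453/461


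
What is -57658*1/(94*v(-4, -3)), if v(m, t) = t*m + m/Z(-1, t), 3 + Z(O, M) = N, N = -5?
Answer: -57658/1175 ≈ -49.071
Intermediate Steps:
Z(O, M) = -8 (Z(O, M) = -3 - 5 = -8)
v(m, t) = -m/8 + m*t (v(m, t) = t*m + m/(-8) = m*t + m*(-⅛) = m*t - m/8 = -m/8 + m*t)
-57658*1/(94*v(-4, -3)) = -57658*(-1/(376*(-⅛ - 3))) = -57658/(94*(-4*(-25/8))) = -57658/(94*(25/2)) = -57658/1175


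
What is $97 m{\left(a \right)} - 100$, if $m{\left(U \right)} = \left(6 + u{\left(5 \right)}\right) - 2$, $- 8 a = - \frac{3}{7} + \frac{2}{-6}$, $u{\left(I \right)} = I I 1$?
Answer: $2713$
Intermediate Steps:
$u{\left(I \right)} = I^{2}$ ($u{\left(I \right)} = I^{2} \cdot 1 = I^{2}$)
$a = \frac{2}{21}$ ($a = - \frac{- \frac{3}{7} + \frac{2}{-6}}{8} = - \frac{\left(-3\right) \frac{1}{7} + 2 \left(- \frac{1}{6}\right)}{8} = - \frac{- \frac{3}{7} - \frac{1}{3}}{8} = \left(- \frac{1}{8}\right) \left(- \frac{16}{21}\right) = \frac{2}{21} \approx 0.095238$)
$m{\left(U \right)} = 29$ ($m{\left(U \right)} = \left(6 + 5^{2}\right) - 2 = \left(6 + 25\right) - 2 = 31 - 2 = 29$)
$97 m{\left(a \right)} - 100 = 97 \cdot 29 - 100 = 2813 - 100 = 2713$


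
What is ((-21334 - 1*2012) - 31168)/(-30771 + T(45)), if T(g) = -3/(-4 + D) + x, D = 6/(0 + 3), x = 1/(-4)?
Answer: 218056/123079 ≈ 1.7717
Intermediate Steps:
x = -¼ ≈ -0.25000
D = 2 (D = 6/3 = 6*(⅓) = 2)
T(g) = 5/4 (T(g) = -3/(-4 + 2) - ¼ = -3/(-2) - ¼ = -½*(-3) - ¼ = 3/2 - ¼ = 5/4)
((-21334 - 1*2012) - 31168)/(-30771 + T(45)) = ((-21334 - 1*2012) - 31168)/(-30771 + 5/4) = ((-21334 - 2012) - 31168)/(-123079/4) = (-23346 - 31168)*(-4/123079) = -54514*(-4/123079) = 218056/123079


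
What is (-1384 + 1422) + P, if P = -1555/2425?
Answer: 18119/485 ≈ 37.359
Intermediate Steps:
P = -311/485 (P = -1555*1/2425 = -311/485 ≈ -0.64124)
(-1384 + 1422) + P = (-1384 + 1422) - 311/485 = 38 - 311/485 = 18119/485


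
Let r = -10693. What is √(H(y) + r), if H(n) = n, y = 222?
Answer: I*√10471 ≈ 102.33*I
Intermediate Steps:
√(H(y) + r) = √(222 - 10693) = √(-10471) = I*√10471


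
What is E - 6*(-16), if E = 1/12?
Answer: 1153/12 ≈ 96.083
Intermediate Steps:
E = 1/12 ≈ 0.083333
E - 6*(-16) = 1/12 - 6*(-16) = 1/12 + 96 = 1153/12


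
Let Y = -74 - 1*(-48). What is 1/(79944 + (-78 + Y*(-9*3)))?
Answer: 1/80568 ≈ 1.2412e-5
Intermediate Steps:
Y = -26 (Y = -74 + 48 = -26)
1/(79944 + (-78 + Y*(-9*3))) = 1/(79944 + (-78 - (-234)*3)) = 1/(79944 + (-78 - 26*(-27))) = 1/(79944 + (-78 + 702)) = 1/(79944 + 624) = 1/80568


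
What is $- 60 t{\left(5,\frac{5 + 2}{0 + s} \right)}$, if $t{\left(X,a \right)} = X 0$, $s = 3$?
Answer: $0$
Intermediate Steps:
$t{\left(X,a \right)} = 0$
$- 60 t{\left(5,\frac{5 + 2}{0 + s} \right)} = \left(-60\right) 0 = 0$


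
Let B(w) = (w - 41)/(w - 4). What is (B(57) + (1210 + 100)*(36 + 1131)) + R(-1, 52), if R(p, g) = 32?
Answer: 81026522/53 ≈ 1.5288e+6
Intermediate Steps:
B(w) = (-41 + w)/(-4 + w)
(B(57) + (1210 + 100)*(36 + 1131)) + R(-1, 52) = ((-41 + 57)/(-4 + 57) + (1210 + 100)*(36 + 1131)) + 32 = (16/53 + 1310*1167) + 32 = ((1/53)*16 + 1528770) + 32 = (16/53 + 1528770) + 32 = 81024826/53 + 32 = 81026522/53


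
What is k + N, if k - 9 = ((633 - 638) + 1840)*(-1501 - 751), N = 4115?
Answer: -4128296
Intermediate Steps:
k = -4132411 (k = 9 + ((633 - 638) + 1840)*(-1501 - 751) = 9 + (-5 + 1840)*(-2252) = 9 + 1835*(-2252) = 9 - 4132420 = -4132411)
k + N = -4132411 + 4115 = -4128296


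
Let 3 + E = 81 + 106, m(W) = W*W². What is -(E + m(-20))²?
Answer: -61089856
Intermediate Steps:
m(W) = W³
E = 184 (E = -3 + (81 + 106) = -3 + 187 = 184)
-(E + m(-20))² = -(184 + (-20)³)² = -(184 - 8000)² = -1*(-7816)² = -1*61089856 = -61089856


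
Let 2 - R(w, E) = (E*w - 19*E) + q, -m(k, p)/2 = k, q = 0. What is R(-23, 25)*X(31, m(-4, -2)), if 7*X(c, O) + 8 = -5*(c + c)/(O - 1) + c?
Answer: -156748/49 ≈ -3198.9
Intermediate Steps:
m(k, p) = -2*k
R(w, E) = 2 + 19*E - E*w (R(w, E) = 2 - ((E*w - 19*E) + 0) = 2 - ((-19*E + E*w) + 0) = 2 - (-19*E + E*w) = 2 + (19*E - E*w) = 2 + 19*E - E*w)
X(c, O) = -8/7 + c/7 - 10*c/(7*(-1 + O)) (X(c, O) = -8/7 + (-5*(c + c)/(O - 1) + c)/7 = -8/7 + (-5*2*c/(-1 + O) + c)/7 = -8/7 + (-10*c/(-1 + O) + c)/7 = -8/7 + (c - 10*c/(-1 + O))/7 = -8/7 + (c/7 - 10*c/(7*(-1 + O))) = -8/7 + c/7 - 10*c/(7*(-1 + O)))
R(-23, 25)*X(31, m(-4, -2)) = (2 + 19*25 - 1*25*(-23))*((8 - 11*31 - (-16)*(-4) - 2*(-4)*31)/(7*(-1 - 2*(-4)))) = (2 + 475 + 575)*((8 - 341 - 8*8 + 8*31)/(7*(-1 + 8))) = 1052*((1/7)*(8 - 341 - 64 + 248)/7) = 1052*((1/7)*(1/7)*(-149)) = 1052*(-149/49) = -156748/49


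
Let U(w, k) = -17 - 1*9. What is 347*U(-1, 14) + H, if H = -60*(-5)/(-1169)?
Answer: -10547018/1169 ≈ -9022.3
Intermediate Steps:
H = -300/1169 (H = 300*(-1/1169) = -300/1169 ≈ -0.25663)
U(w, k) = -26 (U(w, k) = -17 - 9 = -26)
347*U(-1, 14) + H = 347*(-26) - 300/1169 = -9022 - 300/1169 = -10547018/1169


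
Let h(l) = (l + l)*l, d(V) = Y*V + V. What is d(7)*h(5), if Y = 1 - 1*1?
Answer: 350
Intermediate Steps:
Y = 0 (Y = 1 - 1 = 0)
d(V) = V (d(V) = 0*V + V = 0 + V = V)
h(l) = 2*l² (h(l) = (2*l)*l = 2*l²)
d(7)*h(5) = 7*(2*5²) = 7*(2*25) = 7*50 = 350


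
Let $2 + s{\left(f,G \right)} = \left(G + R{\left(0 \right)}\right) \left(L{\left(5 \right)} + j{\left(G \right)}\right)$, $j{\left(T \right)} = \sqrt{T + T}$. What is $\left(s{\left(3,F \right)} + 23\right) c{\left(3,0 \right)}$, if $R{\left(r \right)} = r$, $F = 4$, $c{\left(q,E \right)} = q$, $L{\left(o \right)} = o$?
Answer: $123 + 24 \sqrt{2} \approx 156.94$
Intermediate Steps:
$j{\left(T \right)} = \sqrt{2} \sqrt{T}$ ($j{\left(T \right)} = \sqrt{2 T} = \sqrt{2} \sqrt{T}$)
$s{\left(f,G \right)} = -2 + G \left(5 + \sqrt{2} \sqrt{G}\right)$ ($s{\left(f,G \right)} = -2 + \left(G + 0\right) \left(5 + \sqrt{2} \sqrt{G}\right) = -2 + G \left(5 + \sqrt{2} \sqrt{G}\right)$)
$\left(s{\left(3,F \right)} + 23\right) c{\left(3,0 \right)} = \left(\left(-2 + 5 \cdot 4 + \sqrt{2} \cdot 4^{\frac{3}{2}}\right) + 23\right) 3 = \left(\left(-2 + 20 + \sqrt{2} \cdot 8\right) + 23\right) 3 = \left(\left(-2 + 20 + 8 \sqrt{2}\right) + 23\right) 3 = \left(\left(18 + 8 \sqrt{2}\right) + 23\right) 3 = \left(41 + 8 \sqrt{2}\right) 3 = 123 + 24 \sqrt{2}$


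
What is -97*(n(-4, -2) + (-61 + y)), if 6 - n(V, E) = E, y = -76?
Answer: 12513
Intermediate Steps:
n(V, E) = 6 - E
-97*(n(-4, -2) + (-61 + y)) = -97*((6 - 1*(-2)) + (-61 - 76)) = -97*((6 + 2) - 137) = -97*(8 - 137) = -97*(-129) = 12513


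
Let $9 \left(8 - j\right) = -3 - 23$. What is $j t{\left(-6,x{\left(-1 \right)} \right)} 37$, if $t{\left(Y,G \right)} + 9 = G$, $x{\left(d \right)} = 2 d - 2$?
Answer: $- \frac{47138}{9} \approx -5237.6$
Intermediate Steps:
$x{\left(d \right)} = -2 + 2 d$
$t{\left(Y,G \right)} = -9 + G$
$j = \frac{98}{9}$ ($j = 8 - \frac{-3 - 23}{9} = 8 - - \frac{26}{9} = 8 + \frac{26}{9} = \frac{98}{9} \approx 10.889$)
$j t{\left(-6,x{\left(-1 \right)} \right)} 37 = \frac{98 \left(-9 + \left(-2 + 2 \left(-1\right)\right)\right)}{9} \cdot 37 = \frac{98 \left(-9 - 4\right)}{9} \cdot 37 = \frac{98}{9} \left(-13\right) 37 = \left(- \frac{1274}{9}\right) 37 = - \frac{47138}{9}$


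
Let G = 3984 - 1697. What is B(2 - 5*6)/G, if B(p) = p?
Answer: -28/2287 ≈ -0.012243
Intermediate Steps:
G = 2287
B(2 - 5*6)/G = (2 - 5*6)/2287 = (2 - 30)*(1/2287) = -28*1/2287 = -28/2287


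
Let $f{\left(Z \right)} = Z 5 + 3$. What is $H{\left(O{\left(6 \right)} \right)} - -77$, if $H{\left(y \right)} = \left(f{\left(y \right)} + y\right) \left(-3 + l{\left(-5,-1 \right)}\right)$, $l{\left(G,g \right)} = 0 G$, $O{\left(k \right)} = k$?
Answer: $-40$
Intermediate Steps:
$l{\left(G,g \right)} = 0$
$f{\left(Z \right)} = 3 + 5 Z$ ($f{\left(Z \right)} = 5 Z + 3 = 3 + 5 Z$)
$H{\left(y \right)} = -9 - 18 y$ ($H{\left(y \right)} = \left(\left(3 + 5 y\right) + y\right) \left(-3 + 0\right) = \left(3 + 6 y\right) \left(-3\right) = -9 - 18 y$)
$H{\left(O{\left(6 \right)} \right)} - -77 = \left(-9 - 108\right) - -77 = \left(-9 - 108\right) + 77 = -117 + 77 = -40$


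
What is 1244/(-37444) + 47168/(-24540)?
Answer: -112292897/57429735 ≈ -1.9553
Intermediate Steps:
1244/(-37444) + 47168/(-24540) = 1244*(-1/37444) + 47168*(-1/24540) = -311/9361 - 11792/6135 = -112292897/57429735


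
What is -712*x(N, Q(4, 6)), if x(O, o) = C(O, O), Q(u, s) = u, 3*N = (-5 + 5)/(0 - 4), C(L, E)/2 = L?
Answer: 0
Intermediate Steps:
C(L, E) = 2*L
N = 0 (N = ((-5 + 5)/(0 - 4))/3 = (0/(-4))/3 = (0*(-1/4))/3 = (1/3)*0 = 0)
x(O, o) = 2*O
-712*x(N, Q(4, 6)) = -1424*0 = -712*0 = 0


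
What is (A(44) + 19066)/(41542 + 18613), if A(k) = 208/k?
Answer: 209778/661705 ≈ 0.31703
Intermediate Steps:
(A(44) + 19066)/(41542 + 18613) = (208/44 + 19066)/(41542 + 18613) = (208*(1/44) + 19066)/60155 = (52/11 + 19066)*(1/60155) = (209778/11)*(1/60155) = 209778/661705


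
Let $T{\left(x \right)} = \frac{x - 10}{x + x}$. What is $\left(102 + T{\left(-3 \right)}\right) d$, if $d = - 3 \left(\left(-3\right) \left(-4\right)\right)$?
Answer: $-3750$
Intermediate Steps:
$d = -36$ ($d = \left(-3\right) 12 = -36$)
$T{\left(x \right)} = \frac{-10 + x}{2 x}$
$\left(102 + T{\left(-3 \right)}\right) d = \left(102 + \frac{-10 - 3}{2 \left(-3\right)}\right) \left(-36\right) = \left(102 + \frac{1}{2} \left(- \frac{1}{3}\right) \left(-13\right)\right) \left(-36\right) = \left(102 + \frac{13}{6}\right) \left(-36\right) = \frac{625}{6} \left(-36\right) = -3750$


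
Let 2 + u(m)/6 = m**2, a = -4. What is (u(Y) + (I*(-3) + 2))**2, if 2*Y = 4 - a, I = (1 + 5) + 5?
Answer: 2809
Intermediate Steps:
I = 11 (I = 6 + 5 = 11)
Y = 4 (Y = (4 - 1*(-4))/2 = (4 + 4)/2 = (1/2)*8 = 4)
u(m) = -12 + 6*m**2
(u(Y) + (I*(-3) + 2))**2 = ((-12 + 6*4**2) + (11*(-3) + 2))**2 = ((-12 + 6*16) + (-33 + 2))**2 = ((-12 + 96) - 31)**2 = (84 - 31)**2 = 53**2 = 2809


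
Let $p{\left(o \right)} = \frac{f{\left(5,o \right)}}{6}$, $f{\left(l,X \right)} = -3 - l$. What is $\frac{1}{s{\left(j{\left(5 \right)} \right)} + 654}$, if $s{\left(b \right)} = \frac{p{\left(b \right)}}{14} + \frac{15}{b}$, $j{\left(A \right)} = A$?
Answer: $\frac{21}{13795} \approx 0.0015223$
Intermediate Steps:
$p{\left(o \right)} = - \frac{4}{3}$ ($p{\left(o \right)} = \frac{-3 - 5}{6} = \left(-3 - 5\right) \frac{1}{6} = \left(-8\right) \frac{1}{6} = - \frac{4}{3}$)
$s{\left(b \right)} = - \frac{2}{21} + \frac{15}{b}$ ($s{\left(b \right)} = - \frac{4}{3 \cdot 14} + \frac{15}{b} = \left(- \frac{4}{3}\right) \frac{1}{14} + \frac{15}{b} = - \frac{2}{21} + \frac{15}{b}$)
$\frac{1}{s{\left(j{\left(5 \right)} \right)} + 654} = \frac{1}{\left(- \frac{2}{21} + \frac{15}{5}\right) + 654} = \frac{1}{\left(- \frac{2}{21} + 15 \cdot \frac{1}{5}\right) + 654} = \frac{1}{\left(- \frac{2}{21} + 3\right) + 654} = \frac{1}{\frac{61}{21} + 654} = \frac{1}{\frac{13795}{21}} = \frac{21}{13795}$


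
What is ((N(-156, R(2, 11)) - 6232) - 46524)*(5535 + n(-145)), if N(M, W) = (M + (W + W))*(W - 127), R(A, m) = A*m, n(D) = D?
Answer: -220968440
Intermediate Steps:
N(M, W) = (-127 + W)*(M + 2*W) (N(M, W) = (M + 2*W)*(-127 + W) = (-127 + W)*(M + 2*W))
((N(-156, R(2, 11)) - 6232) - 46524)*(5535 + n(-145)) = (((-508*11 - 127*(-156) + 2*(2*11)**2 - 312*11) - 6232) - 46524)*(5535 - 145) = (((-254*22 + 19812 + 2*22**2 - 156*22) - 6232) - 46524)*5390 = (((-5588 + 19812 + 2*484 - 3432) - 6232) - 46524)*5390 = (((-5588 + 19812 + 968 - 3432) - 6232) - 46524)*5390 = ((11760 - 6232) - 46524)*5390 = (5528 - 46524)*5390 = -40996*5390 = -220968440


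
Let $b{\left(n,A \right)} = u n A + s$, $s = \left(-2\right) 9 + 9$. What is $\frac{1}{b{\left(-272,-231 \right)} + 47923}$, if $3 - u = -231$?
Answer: $\frac{1}{14750602} \approx 6.7794 \cdot 10^{-8}$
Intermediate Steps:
$u = 234$ ($u = 3 - -231 = 3 + 231 = 234$)
$s = -9$ ($s = -18 + 9 = -9$)
$b{\left(n,A \right)} = -9 + 234 A n$ ($b{\left(n,A \right)} = 234 n A - 9 = 234 A n - 9 = -9 + 234 A n$)
$\frac{1}{b{\left(-272,-231 \right)} + 47923} = \frac{1}{\left(-9 + 234 \left(-231\right) \left(-272\right)\right) + 47923} = \frac{1}{\left(-9 + 14702688\right) + 47923} = \frac{1}{14702679 + 47923} = \frac{1}{14750602}$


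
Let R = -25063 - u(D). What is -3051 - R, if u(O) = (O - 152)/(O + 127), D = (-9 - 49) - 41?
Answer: 616085/28 ≈ 22003.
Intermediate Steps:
D = -99 (D = -58 - 41 = -99)
u(O) = (-152 + O)/(127 + O)
R = -701513/28 (R = -25063 - (-152 - 99)/(127 - 99) = -25063 - (-251)/28 = -25063 - 1*(-251/28) = -25063 + 251/28 = -701513/28 ≈ -25054.)
-3051 - R = -3051 - 1*(-701513/28) = -3051 + 701513/28 = 616085/28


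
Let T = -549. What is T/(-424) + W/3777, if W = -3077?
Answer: 768925/1601448 ≈ 0.48014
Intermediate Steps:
T/(-424) + W/3777 = -549/(-424) - 3077/3777 = -549*(-1/424) - 3077*1/3777 = 549/424 - 3077/3777 = 768925/1601448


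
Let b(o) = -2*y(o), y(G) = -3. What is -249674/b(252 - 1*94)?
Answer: -124837/3 ≈ -41612.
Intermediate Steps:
b(o) = 6 (b(o) = -2*(-3) = 6)
-249674/b(252 - 1*94) = -249674/6 = -249674*1/6 = -124837/3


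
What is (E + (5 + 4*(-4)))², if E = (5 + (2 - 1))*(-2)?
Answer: 529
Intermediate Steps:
E = -12 (E = (5 + 1)*(-2) = 6*(-2) = -12)
(E + (5 + 4*(-4)))² = (-12 + (5 + 4*(-4)))² = (-12 + (5 - 16))² = (-12 - 11)² = (-23)² = 529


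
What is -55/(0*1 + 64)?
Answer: -55/64 ≈ -0.85938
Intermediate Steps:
-55/(0*1 + 64) = -55/(0 + 64) = -55/64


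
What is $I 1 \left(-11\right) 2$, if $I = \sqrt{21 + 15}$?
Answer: $-132$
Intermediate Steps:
$I = 6$ ($I = \sqrt{36} = 6$)
$I 1 \left(-11\right) 2 = 6 \cdot 1 \left(-11\right) 2 = 6 \left(\left(-11\right) 2\right) = 6 \left(-22\right) = -132$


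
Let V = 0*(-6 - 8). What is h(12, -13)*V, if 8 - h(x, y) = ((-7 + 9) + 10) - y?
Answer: 0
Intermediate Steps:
h(x, y) = -4 + y (h(x, y) = 8 - (((-7 + 9) + 10) - y) = 8 - ((2 + 10) - y) = 8 - (12 - y) = 8 + (-12 + y) = -4 + y)
V = 0 (V = 0*(-14) = 0)
h(12, -13)*V = (-4 - 13)*0 = -17*0 = 0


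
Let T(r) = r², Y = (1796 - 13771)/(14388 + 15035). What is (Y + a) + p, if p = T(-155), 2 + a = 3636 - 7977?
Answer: 579091511/29423 ≈ 19682.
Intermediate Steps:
Y = -11975/29423 ≈ -0.40699
a = -4343 (a = -2 + (3636 - 7977) = -2 - 4341 = -4343)
p = 24025 (p = (-155)² = 24025)
(Y + a) + p = (-11975/29423 - 4343) + 24025 = -127796064/29423 + 24025 = 579091511/29423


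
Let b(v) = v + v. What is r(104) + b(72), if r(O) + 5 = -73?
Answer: 66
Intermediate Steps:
b(v) = 2*v
r(O) = -78 (r(O) = -5 - 73 = -78)
r(104) + b(72) = -78 + 2*72 = -78 + 144 = 66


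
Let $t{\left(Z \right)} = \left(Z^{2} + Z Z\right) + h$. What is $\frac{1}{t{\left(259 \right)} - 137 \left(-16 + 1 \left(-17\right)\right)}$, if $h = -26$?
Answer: $\frac{1}{138657} \approx 7.212 \cdot 10^{-6}$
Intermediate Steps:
$t{\left(Z \right)} = -26 + 2 Z^{2}$ ($t{\left(Z \right)} = \left(Z^{2} + Z Z\right) - 26 = \left(Z^{2} + Z^{2}\right) - 26 = 2 Z^{2} - 26 = -26 + 2 Z^{2}$)
$\frac{1}{t{\left(259 \right)} - 137 \left(-16 + 1 \left(-17\right)\right)} = \frac{1}{\left(-26 + 2 \cdot 259^{2}\right) - 137 \left(-16 + 1 \left(-17\right)\right)} = \frac{1}{\left(-26 + 2 \cdot 67081\right) - 137 \left(-16 - 17\right)} = \frac{1}{\left(-26 + 134162\right) - -4521} = \frac{1}{134136 + 4521} = \frac{1}{138657}$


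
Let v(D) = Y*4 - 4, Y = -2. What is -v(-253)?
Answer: 12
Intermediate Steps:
v(D) = -12 (v(D) = -2*4 - 4 = -8 - 4 = -12)
-v(-253) = -1*(-12) = 12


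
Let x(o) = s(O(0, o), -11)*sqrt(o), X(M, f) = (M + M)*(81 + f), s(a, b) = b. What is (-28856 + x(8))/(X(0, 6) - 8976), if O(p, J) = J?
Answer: 3607/1122 + sqrt(2)/408 ≈ 3.2183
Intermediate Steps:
X(M, f) = 2*M*(81 + f) (X(M, f) = (2*M)*(81 + f) = 2*M*(81 + f))
x(o) = -11*sqrt(o)
(-28856 + x(8))/(X(0, 6) - 8976) = (-28856 - 22*sqrt(2))/(2*0*(81 + 6) - 8976) = (-28856 - 22*sqrt(2))/(2*0*87 - 8976) = (-28856 - 22*sqrt(2))/(0 - 8976) = (-28856 - 22*sqrt(2))/(-8976) = (-28856 - 22*sqrt(2))*(-1/8976) = 3607/1122 + sqrt(2)/408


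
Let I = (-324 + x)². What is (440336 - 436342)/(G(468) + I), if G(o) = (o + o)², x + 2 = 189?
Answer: 3994/894865 ≈ 0.0044632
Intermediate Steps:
x = 187 (x = -2 + 189 = 187)
G(o) = 4*o² (G(o) = (2*o)² = 4*o²)
I = 18769 (I = (-324 + 187)² = (-137)² = 18769)
(440336 - 436342)/(G(468) + I) = (440336 - 436342)/(4*468² + 18769) = 3994/(4*219024 + 18769) = 3994/(876096 + 18769) = 3994/894865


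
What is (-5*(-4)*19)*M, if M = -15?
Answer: -5700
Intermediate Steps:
(-5*(-4)*19)*M = (-5*(-4)*19)*(-15) = (20*19)*(-15) = 380*(-15) = -5700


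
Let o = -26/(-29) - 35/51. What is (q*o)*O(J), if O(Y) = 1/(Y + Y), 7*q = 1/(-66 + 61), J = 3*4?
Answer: -311/1242360 ≈ -0.00025033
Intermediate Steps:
o = 311/1479 (o = -26*(-1/29) - 35*1/51 = 26/29 - 35/51 = 311/1479 ≈ 0.21028)
J = 12
q = -1/35 (q = 1/(7*(-66 + 61)) = (1/7)/(-5) = (1/7)*(-1/5) = -1/35 ≈ -0.028571)
O(Y) = 1/(2*Y)
(q*o)*O(J) = (-1/35*311/1479)*((1/2)/12) = -311/(103530*12) = -311/51765*1/24 = -311/1242360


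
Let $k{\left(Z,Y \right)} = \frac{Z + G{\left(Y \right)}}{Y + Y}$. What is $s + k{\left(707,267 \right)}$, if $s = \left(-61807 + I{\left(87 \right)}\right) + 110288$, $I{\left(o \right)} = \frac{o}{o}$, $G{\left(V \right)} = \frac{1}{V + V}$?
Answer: $\frac{13825310731}{285156} \approx 48483.0$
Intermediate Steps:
$G{\left(V \right)} = \frac{1}{2 V}$
$I{\left(o \right)} = 1$
$k{\left(Z,Y \right)} = \frac{Z + \frac{1}{2 Y}}{2 Y}$ ($k{\left(Z,Y \right)} = \frac{Z + \frac{1}{2 Y}}{Y + Y} = \frac{Z + \frac{1}{2 Y}}{2 Y}$)
$s = 48482$ ($s = \left(-61807 + 1\right) + 110288 = -61806 + 110288 = 48482$)
$s + k{\left(707,267 \right)} = 48482 + \frac{1 + 2 \cdot 267 \cdot 707}{4 \cdot 71289} = 48482 + \frac{1}{4} \cdot \frac{1}{71289} \left(1 + 377538\right) = 48482 + \frac{1}{4} \cdot \frac{1}{71289} \cdot 377539 = 48482 + \frac{377539}{285156} = \frac{13825310731}{285156}$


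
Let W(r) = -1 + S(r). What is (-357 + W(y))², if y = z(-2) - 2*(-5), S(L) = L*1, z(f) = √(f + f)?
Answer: 121100 - 1392*I ≈ 1.211e+5 - 1392.0*I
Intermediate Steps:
z(f) = √2*√f (z(f) = √(2*f) = √2*√f)
S(L) = L
y = 10 + 2*I (y = √2*√(-2) - 2*(-5) = √2*(I*√2) + 10 = 2*I + 10 = 10 + 2*I ≈ 10.0 + 2.0*I)
W(r) = -1 + r
(-357 + W(y))² = (-357 + (-1 + (10 + 2*I)))² = (-357 + (9 + 2*I))² = (-348 + 2*I)²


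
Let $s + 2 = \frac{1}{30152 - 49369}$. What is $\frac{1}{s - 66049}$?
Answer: $- \frac{19217}{1269302068} \approx -1.514 \cdot 10^{-5}$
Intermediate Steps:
$s = - \frac{38435}{19217}$ ($s = -2 + \frac{1}{30152 - 49369} = -2 + \frac{1}{-19217} = -2 - \frac{1}{19217} = - \frac{38435}{19217} \approx -2.0001$)
$\frac{1}{s - 66049} = \frac{1}{- \frac{38435}{19217} - 66049} = \frac{1}{- \frac{1269302068}{19217}} = - \frac{19217}{1269302068}$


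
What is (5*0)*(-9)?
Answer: 0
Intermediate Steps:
(5*0)*(-9) = 0*(-9) = 0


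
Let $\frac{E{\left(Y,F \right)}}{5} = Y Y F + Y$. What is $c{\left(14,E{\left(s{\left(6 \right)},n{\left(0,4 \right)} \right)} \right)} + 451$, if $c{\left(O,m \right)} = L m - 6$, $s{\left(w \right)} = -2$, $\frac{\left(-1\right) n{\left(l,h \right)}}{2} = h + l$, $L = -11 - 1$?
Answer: $2485$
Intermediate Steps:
$L = -12$ ($L = -11 - 1 = -12$)
$n{\left(l,h \right)} = - 2 h - 2 l$ ($n{\left(l,h \right)} = - 2 \left(h + l\right) = - 2 h - 2 l$)
$E{\left(Y,F \right)} = 5 Y + 5 F Y^{2}$ ($E{\left(Y,F \right)} = 5 \left(Y Y F + Y\right) = 5 \left(Y^{2} F + Y\right) = 5 \left(F Y^{2} + Y\right) = 5 \left(Y + F Y^{2}\right) = 5 Y + 5 F Y^{2}$)
$c{\left(O,m \right)} = -6 - 12 m$ ($c{\left(O,m \right)} = - 12 m - 6 = -6 - 12 m$)
$c{\left(14,E{\left(s{\left(6 \right)},n{\left(0,4 \right)} \right)} \right)} + 451 = \left(-6 - 12 \cdot 5 \left(-2\right) \left(1 + \left(\left(-2\right) 4 - 0\right) \left(-2\right)\right)\right) + 451 = \left(-6 - 12 \cdot 5 \left(-2\right) \left(1 + \left(-8 + 0\right) \left(-2\right)\right)\right) + 451 = \left(-6 - 12 \cdot 5 \left(-2\right) \left(1 - -16\right)\right) + 451 = \left(-6 - 12 \cdot 5 \left(-2\right) \left(1 + 16\right)\right) + 451 = \left(-6 - 12 \cdot 5 \left(-2\right) 17\right) + 451 = \left(-6 - -2040\right) + 451 = \left(-6 + 2040\right) + 451 = 2034 + 451 = 2485$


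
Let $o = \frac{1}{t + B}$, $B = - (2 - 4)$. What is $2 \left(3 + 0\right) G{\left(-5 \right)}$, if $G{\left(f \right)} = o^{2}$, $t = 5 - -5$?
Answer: $\frac{1}{24} \approx 0.041667$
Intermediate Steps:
$t = 10$ ($t = 5 + 5 = 10$)
$B = 2$ ($B = \left(-1\right) \left(-2\right) = 2$)
$o = \frac{1}{12}$ ($o = \frac{1}{10 + 2} = \frac{1}{12} \approx 0.083333$)
$G{\left(f \right)} = \frac{1}{144}$ ($G{\left(f \right)} = \left(\frac{1}{12}\right)^{2} = \frac{1}{144}$)
$2 \left(3 + 0\right) G{\left(-5 \right)} = 2 \left(3 + 0\right) \frac{1}{144} = 2 \cdot 3 \cdot \frac{1}{144} = 6 \cdot \frac{1}{144} = \frac{1}{24}$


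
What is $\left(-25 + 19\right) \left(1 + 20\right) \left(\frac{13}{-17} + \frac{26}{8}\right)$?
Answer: $- \frac{10647}{34} \approx -313.15$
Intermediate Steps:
$\left(-25 + 19\right) \left(1 + 20\right) \left(\frac{13}{-17} + \frac{26}{8}\right) = \left(-6\right) 21 \left(13 \left(- \frac{1}{17}\right) + 26 \cdot \frac{1}{8}\right) = - 126 \left(- \frac{13}{17} + \frac{13}{4}\right) = \left(-126\right) \frac{169}{68} = - \frac{10647}{34}$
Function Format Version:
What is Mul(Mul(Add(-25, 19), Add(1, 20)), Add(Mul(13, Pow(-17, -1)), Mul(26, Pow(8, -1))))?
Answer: Rational(-10647, 34) ≈ -313.15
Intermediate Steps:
Mul(Mul(Add(-25, 19), Add(1, 20)), Add(Mul(13, Pow(-17, -1)), Mul(26, Pow(8, -1)))) = Mul(Mul(-6, 21), Add(Mul(13, Rational(-1, 17)), Mul(26, Rational(1, 8)))) = Mul(-126, Add(Rational(-13, 17), Rational(13, 4))) = Mul(-126, Rational(169, 68)) = Rational(-10647, 34)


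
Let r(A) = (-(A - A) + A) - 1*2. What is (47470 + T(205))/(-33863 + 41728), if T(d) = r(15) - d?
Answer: 4298/715 ≈ 6.0112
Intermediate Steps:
r(A) = -2 + A (r(A) = (-1*0 + A) - 2 = (0 + A) - 2 = A - 2 = -2 + A)
T(d) = 13 - d (T(d) = (-2 + 15) - d = 13 - d)
(47470 + T(205))/(-33863 + 41728) = (47470 + (13 - 1*205))/(-33863 + 41728) = (47470 + (13 - 205))/7865 = (47470 - 192)*(1/7865) = 47278*(1/7865) = 4298/715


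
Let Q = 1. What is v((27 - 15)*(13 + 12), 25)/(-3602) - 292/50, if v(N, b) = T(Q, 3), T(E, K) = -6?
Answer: -262871/45025 ≈ -5.8383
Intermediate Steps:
v(N, b) = -6
v((27 - 15)*(13 + 12), 25)/(-3602) - 292/50 = -6/(-3602) - 292/50 = -6*(-1/3602) - 292*1/50 = 3/1801 - 146/25 = -262871/45025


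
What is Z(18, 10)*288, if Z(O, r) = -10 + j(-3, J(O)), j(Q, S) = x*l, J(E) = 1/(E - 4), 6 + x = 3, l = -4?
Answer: 576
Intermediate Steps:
x = -3 (x = -6 + 3 = -3)
J(E) = 1/(-4 + E)
j(Q, S) = 12 (j(Q, S) = -3*(-4) = 12)
Z(O, r) = 2 (Z(O, r) = -10 + 12 = 2)
Z(18, 10)*288 = 2*288 = 576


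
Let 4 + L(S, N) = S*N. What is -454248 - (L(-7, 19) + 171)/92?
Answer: -20895425/46 ≈ -4.5425e+5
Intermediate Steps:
L(S, N) = -4 + N*S (L(S, N) = -4 + S*N = -4 + N*S)
-454248 - (L(-7, 19) + 171)/92 = -454248 - ((-4 + 19*(-7)) + 171)/92 = -454248 - ((-4 - 133) + 171)/92 = -454248 - (-137 + 171)/92 = -454248 - 34/92 = -454248 - 1*17/46 = -454248 - 17/46 = -20895425/46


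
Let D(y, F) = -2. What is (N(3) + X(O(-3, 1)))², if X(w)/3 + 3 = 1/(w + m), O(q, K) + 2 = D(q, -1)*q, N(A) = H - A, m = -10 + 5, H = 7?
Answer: 64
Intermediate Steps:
m = -5
N(A) = 7 - A
O(q, K) = -2 - 2*q
X(w) = -9 + 3/(-5 + w) (X(w) = -9 + 3/(w - 5) = -9 + 3/(-5 + w))
(N(3) + X(O(-3, 1)))² = ((7 - 1*3) + 3*(16 - 3*(-2 - 2*(-3)))/(-5 + (-2 - 2*(-3))))² = ((7 - 3) + 3*(16 - 3*(-2 + 6))/(-5 + (-2 + 6)))² = (4 + 3*(16 - 3*4)/(-5 + 4))² = (4 + 3*(16 - 12)/(-1))² = (4 + 3*(-1)*4)² = (4 - 12)² = (-8)² = 64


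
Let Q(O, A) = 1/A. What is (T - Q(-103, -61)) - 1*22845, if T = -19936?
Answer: -2609640/61 ≈ -42781.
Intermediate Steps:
(T - Q(-103, -61)) - 1*22845 = (-19936 - 1/(-61)) - 1*22845 = (-19936 - 1*(-1/61)) - 22845 = (-19936 + 1/61) - 22845 = -1216095/61 - 22845 = -2609640/61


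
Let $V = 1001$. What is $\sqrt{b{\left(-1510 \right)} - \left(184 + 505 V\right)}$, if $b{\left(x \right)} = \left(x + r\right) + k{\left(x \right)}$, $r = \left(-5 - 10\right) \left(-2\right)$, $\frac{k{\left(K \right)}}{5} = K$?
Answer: $3 i \sqrt{57191} \approx 717.44 i$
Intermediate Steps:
$k{\left(K \right)} = 5 K$
$r = 30$ ($r = \left(-15\right) \left(-2\right) = 30$)
$b{\left(x \right)} = 30 + 6 x$ ($b{\left(x \right)} = \left(x + 30\right) + 5 x = \left(30 + x\right) + 5 x = 30 + 6 x$)
$\sqrt{b{\left(-1510 \right)} - \left(184 + 505 V\right)} = \sqrt{\left(30 + 6 \left(-1510\right)\right) - 505689} = \sqrt{\left(30 - 9060\right) - 505689} = \sqrt{-9030 - 505689} = \sqrt{-514719} = 3 i \sqrt{57191}$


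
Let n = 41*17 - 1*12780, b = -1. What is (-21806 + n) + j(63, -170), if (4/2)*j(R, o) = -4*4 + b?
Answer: -67795/2 ≈ -33898.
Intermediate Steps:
j(R, o) = -17/2 (j(R, o) = (-4*4 - 1)/2 = (-16 - 1)/2 = (½)*(-17) = -17/2)
n = -12083 (n = 697 - 12780 = -12083)
(-21806 + n) + j(63, -170) = (-21806 - 12083) - 17/2 = -33889 - 17/2 = -67795/2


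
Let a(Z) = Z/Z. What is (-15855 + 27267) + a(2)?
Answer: 11413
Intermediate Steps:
a(Z) = 1
(-15855 + 27267) + a(2) = (-15855 + 27267) + 1 = 11412 + 1 = 11413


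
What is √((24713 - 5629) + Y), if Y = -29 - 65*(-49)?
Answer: 4*√1390 ≈ 149.13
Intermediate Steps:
Y = 3156 (Y = -29 + 3185 = 3156)
√((24713 - 5629) + Y) = √((24713 - 5629) + 3156) = √(19084 + 3156) = √22240 = 4*√1390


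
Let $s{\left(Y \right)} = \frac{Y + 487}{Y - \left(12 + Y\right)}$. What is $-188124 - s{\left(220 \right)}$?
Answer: $- \frac{2256781}{12} \approx -1.8807 \cdot 10^{5}$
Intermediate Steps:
$s{\left(Y \right)} = - \frac{487}{12} - \frac{Y}{12}$ ($s{\left(Y \right)} = \frac{487 + Y}{Y - \left(12 + Y\right)} = \frac{487 + Y}{-12} = \left(487 + Y\right) \left(- \frac{1}{12}\right) = - \frac{487}{12} - \frac{Y}{12}$)
$-188124 - s{\left(220 \right)} = -188124 - \left(- \frac{487}{12} - \frac{55}{3}\right) = -188124 - - \frac{707}{12} = -188124 + \frac{707}{12} = - \frac{2256781}{12}$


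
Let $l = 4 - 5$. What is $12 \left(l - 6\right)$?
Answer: $-84$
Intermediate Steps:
$l = -1$
$12 \left(l - 6\right) = 12 \left(-1 - 6\right) = 12 \left(-7\right) = -84$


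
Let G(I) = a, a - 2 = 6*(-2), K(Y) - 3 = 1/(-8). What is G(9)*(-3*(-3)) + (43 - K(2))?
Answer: -399/8 ≈ -49.875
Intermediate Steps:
K(Y) = 23/8 (K(Y) = 3 + 1/(-8) = 3 - 1/8 = 23/8)
a = -10 (a = 2 + 6*(-2) = 2 - 12 = -10)
G(I) = -10
G(9)*(-3*(-3)) + (43 - K(2)) = -(-30)*(-3) + (43 - 1*23/8) = -10*9 + (43 - 23/8) = -90 + 321/8 = -399/8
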